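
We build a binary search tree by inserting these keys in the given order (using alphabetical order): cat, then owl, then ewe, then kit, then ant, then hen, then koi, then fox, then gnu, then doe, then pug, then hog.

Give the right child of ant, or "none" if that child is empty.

none

Resulting structure (node: left, right):
  cat: L=ant, R=owl
  owl: L=ewe, R=pug
  ewe: L=doe, R=kit
  kit: L=hen, R=koi
  ant: L=–, R=–
  hen: L=fox, R=hog
  koi: L=–, R=–
  fox: L=–, R=gnu
  gnu: L=–, R=–
  doe: L=–, R=–
  pug: L=–, R=–
  hog: L=–, R=–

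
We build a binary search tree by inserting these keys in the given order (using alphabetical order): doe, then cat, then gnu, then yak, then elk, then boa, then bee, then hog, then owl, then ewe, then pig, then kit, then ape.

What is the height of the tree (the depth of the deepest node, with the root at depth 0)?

5

doe: root
cat: left child of doe (depth 1)
gnu: right child of doe (depth 1)
yak: right child of gnu (depth 2)
elk: left child of gnu (depth 2)
boa: left child of cat (depth 2)
bee: left child of boa (depth 3)
hog: left child of yak (depth 3)
owl: right child of hog (depth 4)
ewe: right child of elk (depth 3)
pig: right child of owl (depth 5)
kit: left child of owl (depth 5)
ape: left child of bee (depth 4)

The deepest node is pig at depth 5.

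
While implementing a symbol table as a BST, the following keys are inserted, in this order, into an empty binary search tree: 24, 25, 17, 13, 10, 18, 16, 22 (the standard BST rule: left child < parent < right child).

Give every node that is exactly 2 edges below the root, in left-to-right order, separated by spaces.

13 18

24: root
25: right child of 24 (depth 1)
17: left child of 24 (depth 1)
13: left child of 17 (depth 2)
10: left child of 13 (depth 3)
18: right child of 17 (depth 2)
16: right child of 13 (depth 3)
22: right child of 18 (depth 3)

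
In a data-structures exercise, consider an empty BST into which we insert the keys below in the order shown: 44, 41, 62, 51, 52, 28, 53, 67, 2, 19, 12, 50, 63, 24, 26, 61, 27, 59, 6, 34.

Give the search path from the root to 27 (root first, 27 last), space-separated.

44: root
41: left child of 44 (depth 1)
62: right child of 44 (depth 1)
51: left child of 62 (depth 2)
52: right child of 51 (depth 3)
28: left child of 41 (depth 2)
53: right child of 52 (depth 4)
67: right child of 62 (depth 2)
2: left child of 28 (depth 3)
19: right child of 2 (depth 4)
12: left child of 19 (depth 5)
50: left child of 51 (depth 3)
63: left child of 67 (depth 3)
24: right child of 19 (depth 5)
26: right child of 24 (depth 6)
61: right child of 53 (depth 5)
27: right child of 26 (depth 7)
59: left child of 61 (depth 6)
6: left child of 12 (depth 6)
34: right child of 28 (depth 3)

44 41 28 2 19 24 26 27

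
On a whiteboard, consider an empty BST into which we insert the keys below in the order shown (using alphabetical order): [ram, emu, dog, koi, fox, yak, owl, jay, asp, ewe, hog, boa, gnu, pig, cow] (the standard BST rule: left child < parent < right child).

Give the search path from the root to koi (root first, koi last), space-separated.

ram: root
emu: left child of ram (depth 1)
dog: left child of emu (depth 2)
koi: right child of emu (depth 2)
fox: left child of koi (depth 3)
yak: right child of ram (depth 1)
owl: right child of koi (depth 3)
jay: right child of fox (depth 4)
asp: left child of dog (depth 3)
ewe: left child of fox (depth 4)
hog: left child of jay (depth 5)
boa: right child of asp (depth 4)
gnu: left child of hog (depth 6)
pig: right child of owl (depth 4)
cow: right child of boa (depth 5)

ram emu koi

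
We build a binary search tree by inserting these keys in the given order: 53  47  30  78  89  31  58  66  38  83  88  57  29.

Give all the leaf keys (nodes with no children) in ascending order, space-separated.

53: root
47: left child of 53 (depth 1)
30: left child of 47 (depth 2)
78: right child of 53 (depth 1)
89: right child of 78 (depth 2)
31: right child of 30 (depth 3)
58: left child of 78 (depth 2)
66: right child of 58 (depth 3)
38: right child of 31 (depth 4)
83: left child of 89 (depth 3)
88: right child of 83 (depth 4)
57: left child of 58 (depth 3)
29: left child of 30 (depth 3)

29 38 57 66 88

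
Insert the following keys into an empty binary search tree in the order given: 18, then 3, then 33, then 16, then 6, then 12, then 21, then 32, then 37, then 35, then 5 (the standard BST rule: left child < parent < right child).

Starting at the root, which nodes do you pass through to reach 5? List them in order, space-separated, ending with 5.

18: root
3: left child of 18 (depth 1)
33: right child of 18 (depth 1)
16: right child of 3 (depth 2)
6: left child of 16 (depth 3)
12: right child of 6 (depth 4)
21: left child of 33 (depth 2)
32: right child of 21 (depth 3)
37: right child of 33 (depth 2)
35: left child of 37 (depth 3)
5: left child of 6 (depth 4)

18 3 16 6 5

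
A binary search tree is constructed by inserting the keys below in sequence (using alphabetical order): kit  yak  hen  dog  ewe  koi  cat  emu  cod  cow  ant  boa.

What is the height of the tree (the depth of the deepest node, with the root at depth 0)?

Insert kit: tree is empty, so kit becomes the root.
Insert yak: yak > kit → go right. Place as right child of kit.
Insert hen: hen < kit → go left. Place as left child of kit.
Insert dog: dog < kit → go left; dog < hen → go left. Place as left child of hen.
Insert ewe: ewe < kit → go left; ewe < hen → go left; ewe > dog → go right. Place as right child of dog.
Insert koi: koi > kit → go right; koi < yak → go left. Place as left child of yak.
Insert cat: cat < kit → go left; cat < hen → go left; cat < dog → go left. Place as left child of dog.
Insert emu: emu < kit → go left; emu < hen → go left; emu > dog → go right; emu < ewe → go left. Place as left child of ewe.
Insert cod: cod < kit → go left; cod < hen → go left; cod < dog → go left; cod > cat → go right. Place as right child of cat.
Insert cow: cow < kit → go left; cow < hen → go left; cow < dog → go left; cow > cat → go right; cow > cod → go right. Place as right child of cod.
Insert ant: ant < kit → go left; ant < hen → go left; ant < dog → go left; ant < cat → go left. Place as left child of cat.
Insert boa: boa < kit → go left; boa < hen → go left; boa < dog → go left; boa < cat → go left; boa > ant → go right. Place as right child of ant.

The deepest node is cow at depth 5.

5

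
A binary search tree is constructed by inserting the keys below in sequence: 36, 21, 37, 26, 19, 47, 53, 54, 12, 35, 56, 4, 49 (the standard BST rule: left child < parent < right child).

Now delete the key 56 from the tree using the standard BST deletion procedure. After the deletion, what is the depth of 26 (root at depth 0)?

2

36: root
21: left child of 36 (depth 1)
37: right child of 36 (depth 1)
26: right child of 21 (depth 2)
19: left child of 21 (depth 2)
47: right child of 37 (depth 2)
53: right child of 47 (depth 3)
54: right child of 53 (depth 4)
12: left child of 19 (depth 3)
35: right child of 26 (depth 3)
56: right child of 54 (depth 5)
4: left child of 12 (depth 4)
49: left child of 53 (depth 4)

Delete 56 (at most one child — splice it out).
After deletion, path to 26: 36 → 21 → 26.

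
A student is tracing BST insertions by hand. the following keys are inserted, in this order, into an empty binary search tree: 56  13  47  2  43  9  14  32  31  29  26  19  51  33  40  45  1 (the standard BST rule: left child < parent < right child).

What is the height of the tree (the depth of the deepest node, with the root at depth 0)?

9

Resulting structure (node: left, right):
  56: L=13, R=–
  13: L=2, R=47
  47: L=43, R=51
  2: L=1, R=9
  43: L=14, R=45
  9: L=–, R=–
  14: L=–, R=32
  32: L=31, R=33
  31: L=29, R=–
  29: L=26, R=–
  26: L=19, R=–
  19: L=–, R=–
  51: L=–, R=–
  33: L=–, R=40
  40: L=–, R=–
  45: L=–, R=–
  1: L=–, R=–

The deepest node is 19 at depth 9.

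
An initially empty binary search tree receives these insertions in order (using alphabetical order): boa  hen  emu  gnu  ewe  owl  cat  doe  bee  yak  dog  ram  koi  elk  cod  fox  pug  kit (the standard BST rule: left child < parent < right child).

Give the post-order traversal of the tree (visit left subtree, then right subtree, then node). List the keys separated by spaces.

bee cod elk dog doe cat fox ewe gnu emu kit koi pug ram yak owl hen boa

Resulting structure (node: left, right):
  boa: L=bee, R=hen
  hen: L=emu, R=owl
  emu: L=cat, R=gnu
  gnu: L=ewe, R=–
  ewe: L=–, R=fox
  owl: L=koi, R=yak
  cat: L=–, R=doe
  doe: L=cod, R=dog
  bee: L=–, R=–
  yak: L=ram, R=–
  dog: L=–, R=elk
  ram: L=pug, R=–
  koi: L=kit, R=–
  elk: L=–, R=–
  cod: L=–, R=–
  fox: L=–, R=–
  pug: L=–, R=–
  kit: L=–, R=–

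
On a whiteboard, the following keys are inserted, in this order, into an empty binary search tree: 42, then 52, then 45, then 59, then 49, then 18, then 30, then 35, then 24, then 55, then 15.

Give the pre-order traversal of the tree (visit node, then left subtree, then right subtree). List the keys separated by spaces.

42 18 15 30 24 35 52 45 49 59 55

42: root
52: right child of 42 (depth 1)
45: left child of 52 (depth 2)
59: right child of 52 (depth 2)
49: right child of 45 (depth 3)
18: left child of 42 (depth 1)
30: right child of 18 (depth 2)
35: right child of 30 (depth 3)
24: left child of 30 (depth 3)
55: left child of 59 (depth 3)
15: left child of 18 (depth 2)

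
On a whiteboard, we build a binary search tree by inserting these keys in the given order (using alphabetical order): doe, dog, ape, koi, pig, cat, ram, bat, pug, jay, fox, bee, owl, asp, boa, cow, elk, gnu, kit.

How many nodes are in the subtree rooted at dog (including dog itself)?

11

doe: root
dog: right child of doe (depth 1)
ape: left child of doe (depth 1)
koi: right child of dog (depth 2)
pig: right child of koi (depth 3)
cat: right child of ape (depth 2)
ram: right child of pig (depth 4)
bat: left child of cat (depth 3)
pug: left child of ram (depth 5)
jay: left child of koi (depth 3)
fox: left child of jay (depth 4)
bee: right child of bat (depth 4)
owl: left child of pig (depth 4)
asp: left child of bat (depth 4)
boa: right child of bee (depth 5)
cow: right child of cat (depth 3)
elk: left child of fox (depth 5)
gnu: right child of fox (depth 5)
kit: right child of jay (depth 4)

Subtree rooted at dog contains: dog, koi, jay, fox, elk, gnu, kit, pig, owl, ram, pug — 11 nodes.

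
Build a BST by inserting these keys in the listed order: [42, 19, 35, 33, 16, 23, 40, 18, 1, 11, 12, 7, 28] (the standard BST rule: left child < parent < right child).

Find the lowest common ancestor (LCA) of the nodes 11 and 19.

Insert 42: tree is empty, so 42 becomes the root.
Insert 19: 19 < 42 → go left. Place as left child of 42.
Insert 35: 35 < 42 → go left; 35 > 19 → go right. Place as right child of 19.
Insert 33: 33 < 42 → go left; 33 > 19 → go right; 33 < 35 → go left. Place as left child of 35.
Insert 16: 16 < 42 → go left; 16 < 19 → go left. Place as left child of 19.
Insert 23: 23 < 42 → go left; 23 > 19 → go right; 23 < 35 → go left; 23 < 33 → go left. Place as left child of 33.
Insert 40: 40 < 42 → go left; 40 > 19 → go right; 40 > 35 → go right. Place as right child of 35.
Insert 18: 18 < 42 → go left; 18 < 19 → go left; 18 > 16 → go right. Place as right child of 16.
Insert 1: 1 < 42 → go left; 1 < 19 → go left; 1 < 16 → go left. Place as left child of 16.
Insert 11: 11 < 42 → go left; 11 < 19 → go left; 11 < 16 → go left; 11 > 1 → go right. Place as right child of 1.
Insert 12: 12 < 42 → go left; 12 < 19 → go left; 12 < 16 → go left; 12 > 1 → go right; 12 > 11 → go right. Place as right child of 11.
Insert 7: 7 < 42 → go left; 7 < 19 → go left; 7 < 16 → go left; 7 > 1 → go right; 7 < 11 → go left. Place as left child of 11.
Insert 28: 28 < 42 → go left; 28 > 19 → go right; 28 < 35 → go left; 28 < 33 → go left; 28 > 23 → go right. Place as right child of 23.

Path to 11: 42 → 19 → 16 → 1 → 11
Path to 19: 42 → 19
19 lies on both paths and is an ancestor of the other node.

19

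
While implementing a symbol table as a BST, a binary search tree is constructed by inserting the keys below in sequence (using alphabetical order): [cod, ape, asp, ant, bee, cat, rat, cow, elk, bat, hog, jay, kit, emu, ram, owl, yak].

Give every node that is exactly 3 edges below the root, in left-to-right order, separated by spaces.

bee elk

Resulting structure (node: left, right):
  cod: L=ape, R=rat
  ape: L=ant, R=asp
  asp: L=–, R=bee
  ant: L=–, R=–
  bee: L=bat, R=cat
  cat: L=–, R=–
  rat: L=cow, R=yak
  cow: L=–, R=elk
  elk: L=–, R=hog
  bat: L=–, R=–
  hog: L=emu, R=jay
  jay: L=–, R=kit
  kit: L=–, R=ram
  emu: L=–, R=–
  ram: L=owl, R=–
  owl: L=–, R=–
  yak: L=–, R=–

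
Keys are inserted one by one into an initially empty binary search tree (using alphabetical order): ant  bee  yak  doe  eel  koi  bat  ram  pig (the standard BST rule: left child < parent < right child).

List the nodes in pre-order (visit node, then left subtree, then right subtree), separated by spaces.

Resulting structure (node: left, right):
  ant: L=–, R=bee
  bee: L=bat, R=yak
  yak: L=doe, R=–
  doe: L=–, R=eel
  eel: L=–, R=koi
  koi: L=–, R=ram
  bat: L=–, R=–
  ram: L=pig, R=–
  pig: L=–, R=–

ant bee bat yak doe eel koi ram pig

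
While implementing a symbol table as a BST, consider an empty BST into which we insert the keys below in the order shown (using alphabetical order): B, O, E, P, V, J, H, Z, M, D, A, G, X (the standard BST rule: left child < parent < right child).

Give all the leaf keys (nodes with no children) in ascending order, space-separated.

B: root
O: right child of B (depth 1)
E: left child of O (depth 2)
P: right child of O (depth 2)
V: right child of P (depth 3)
J: right child of E (depth 3)
H: left child of J (depth 4)
Z: right child of V (depth 4)
M: right child of J (depth 4)
D: left child of E (depth 3)
A: left child of B (depth 1)
G: left child of H (depth 5)
X: left child of Z (depth 5)

A D G M X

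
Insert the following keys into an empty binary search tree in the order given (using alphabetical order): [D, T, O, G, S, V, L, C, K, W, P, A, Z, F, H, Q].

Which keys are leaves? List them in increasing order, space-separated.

Insert D: tree is empty, so D becomes the root.
Insert T: T > D → go right. Place as right child of D.
Insert O: O > D → go right; O < T → go left. Place as left child of T.
Insert G: G > D → go right; G < T → go left; G < O → go left. Place as left child of O.
Insert S: S > D → go right; S < T → go left; S > O → go right. Place as right child of O.
Insert V: V > D → go right; V > T → go right. Place as right child of T.
Insert L: L > D → go right; L < T → go left; L < O → go left; L > G → go right. Place as right child of G.
Insert C: C < D → go left. Place as left child of D.
Insert K: K > D → go right; K < T → go left; K < O → go left; K > G → go right; K < L → go left. Place as left child of L.
Insert W: W > D → go right; W > T → go right; W > V → go right. Place as right child of V.
Insert P: P > D → go right; P < T → go left; P > O → go right; P < S → go left. Place as left child of S.
Insert A: A < D → go left; A < C → go left. Place as left child of C.
Insert Z: Z > D → go right; Z > T → go right; Z > V → go right; Z > W → go right. Place as right child of W.
Insert F: F > D → go right; F < T → go left; F < O → go left; F < G → go left. Place as left child of G.
Insert H: H > D → go right; H < T → go left; H < O → go left; H > G → go right; H < L → go left; H < K → go left. Place as left child of K.
Insert Q: Q > D → go right; Q < T → go left; Q > O → go right; Q < S → go left; Q > P → go right. Place as right child of P.

A F H Q Z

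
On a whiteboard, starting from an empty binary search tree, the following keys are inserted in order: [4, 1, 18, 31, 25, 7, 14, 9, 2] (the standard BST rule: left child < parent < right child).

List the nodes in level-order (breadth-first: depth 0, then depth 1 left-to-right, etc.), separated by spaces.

Insert 4: tree is empty, so 4 becomes the root.
Insert 1: 1 < 4 → go left. Place as left child of 4.
Insert 18: 18 > 4 → go right. Place as right child of 4.
Insert 31: 31 > 4 → go right; 31 > 18 → go right. Place as right child of 18.
Insert 25: 25 > 4 → go right; 25 > 18 → go right; 25 < 31 → go left. Place as left child of 31.
Insert 7: 7 > 4 → go right; 7 < 18 → go left. Place as left child of 18.
Insert 14: 14 > 4 → go right; 14 < 18 → go left; 14 > 7 → go right. Place as right child of 7.
Insert 9: 9 > 4 → go right; 9 < 18 → go left; 9 > 7 → go right; 9 < 14 → go left. Place as left child of 14.
Insert 2: 2 < 4 → go left; 2 > 1 → go right. Place as right child of 1.

4 1 18 2 7 31 14 25 9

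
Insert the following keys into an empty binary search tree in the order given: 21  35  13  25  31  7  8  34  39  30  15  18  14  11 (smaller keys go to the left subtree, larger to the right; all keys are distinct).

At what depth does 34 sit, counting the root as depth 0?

21: root
35: right child of 21 (depth 1)
13: left child of 21 (depth 1)
25: left child of 35 (depth 2)
31: right child of 25 (depth 3)
7: left child of 13 (depth 2)
8: right child of 7 (depth 3)
34: right child of 31 (depth 4)
39: right child of 35 (depth 2)
30: left child of 31 (depth 4)
15: right child of 13 (depth 2)
18: right child of 15 (depth 3)
14: left child of 15 (depth 3)
11: right child of 8 (depth 4)

Path to 34: 21 → 35 → 25 → 31 → 34, which is 4 edges.

4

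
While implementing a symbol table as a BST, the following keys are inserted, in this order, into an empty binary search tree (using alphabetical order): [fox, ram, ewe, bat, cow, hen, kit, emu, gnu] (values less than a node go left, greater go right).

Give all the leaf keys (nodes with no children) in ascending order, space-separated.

Resulting structure (node: left, right):
  fox: L=ewe, R=ram
  ram: L=hen, R=–
  ewe: L=bat, R=–
  bat: L=–, R=cow
  cow: L=–, R=emu
  hen: L=gnu, R=kit
  kit: L=–, R=–
  emu: L=–, R=–
  gnu: L=–, R=–

emu gnu kit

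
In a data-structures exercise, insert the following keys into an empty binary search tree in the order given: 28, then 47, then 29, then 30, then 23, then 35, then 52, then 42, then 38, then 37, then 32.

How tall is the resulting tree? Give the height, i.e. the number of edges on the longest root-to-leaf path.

7

Resulting structure (node: left, right):
  28: L=23, R=47
  47: L=29, R=52
  29: L=–, R=30
  30: L=–, R=35
  23: L=–, R=–
  35: L=32, R=42
  52: L=–, R=–
  42: L=38, R=–
  38: L=37, R=–
  37: L=–, R=–
  32: L=–, R=–

The deepest node is 37 at depth 7.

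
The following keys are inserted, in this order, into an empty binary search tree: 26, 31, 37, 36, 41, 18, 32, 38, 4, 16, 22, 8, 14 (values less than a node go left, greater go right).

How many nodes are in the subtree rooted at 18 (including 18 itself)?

26: root
31: right child of 26 (depth 1)
37: right child of 31 (depth 2)
36: left child of 37 (depth 3)
41: right child of 37 (depth 3)
18: left child of 26 (depth 1)
32: left child of 36 (depth 4)
38: left child of 41 (depth 4)
4: left child of 18 (depth 2)
16: right child of 4 (depth 3)
22: right child of 18 (depth 2)
8: left child of 16 (depth 4)
14: right child of 8 (depth 5)

Subtree rooted at 18 contains: 18, 4, 16, 8, 14, 22 — 6 nodes.

6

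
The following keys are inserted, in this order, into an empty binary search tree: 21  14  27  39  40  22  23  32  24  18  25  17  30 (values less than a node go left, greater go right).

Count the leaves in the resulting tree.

4

Resulting structure (node: left, right):
  21: L=14, R=27
  14: L=–, R=18
  27: L=22, R=39
  39: L=32, R=40
  40: L=–, R=–
  22: L=–, R=23
  23: L=–, R=24
  32: L=30, R=–
  24: L=–, R=25
  18: L=17, R=–
  25: L=–, R=–
  17: L=–, R=–
  30: L=–, R=–

Leaves: 17, 25, 30, 40 — 4 in total.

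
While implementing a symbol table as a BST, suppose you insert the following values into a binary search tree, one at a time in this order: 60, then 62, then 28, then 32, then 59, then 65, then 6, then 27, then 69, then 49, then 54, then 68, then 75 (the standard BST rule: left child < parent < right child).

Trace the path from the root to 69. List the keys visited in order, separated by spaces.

60: root
62: right child of 60 (depth 1)
28: left child of 60 (depth 1)
32: right child of 28 (depth 2)
59: right child of 32 (depth 3)
65: right child of 62 (depth 2)
6: left child of 28 (depth 2)
27: right child of 6 (depth 3)
69: right child of 65 (depth 3)
49: left child of 59 (depth 4)
54: right child of 49 (depth 5)
68: left child of 69 (depth 4)
75: right child of 69 (depth 4)

60 62 65 69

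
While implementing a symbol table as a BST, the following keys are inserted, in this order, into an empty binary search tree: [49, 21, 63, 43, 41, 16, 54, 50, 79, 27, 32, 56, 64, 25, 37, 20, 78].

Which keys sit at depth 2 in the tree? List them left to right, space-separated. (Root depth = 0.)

49: root
21: left child of 49 (depth 1)
63: right child of 49 (depth 1)
43: right child of 21 (depth 2)
41: left child of 43 (depth 3)
16: left child of 21 (depth 2)
54: left child of 63 (depth 2)
50: left child of 54 (depth 3)
79: right child of 63 (depth 2)
27: left child of 41 (depth 4)
32: right child of 27 (depth 5)
56: right child of 54 (depth 3)
64: left child of 79 (depth 3)
25: left child of 27 (depth 5)
37: right child of 32 (depth 6)
20: right child of 16 (depth 3)
78: right child of 64 (depth 4)

16 43 54 79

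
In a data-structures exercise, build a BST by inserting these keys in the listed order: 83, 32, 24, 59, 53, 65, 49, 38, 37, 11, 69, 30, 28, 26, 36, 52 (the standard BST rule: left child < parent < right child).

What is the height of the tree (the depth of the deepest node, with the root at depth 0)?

Insert 83: tree is empty, so 83 becomes the root.
Insert 32: 32 < 83 → go left. Place as left child of 83.
Insert 24: 24 < 83 → go left; 24 < 32 → go left. Place as left child of 32.
Insert 59: 59 < 83 → go left; 59 > 32 → go right. Place as right child of 32.
Insert 53: 53 < 83 → go left; 53 > 32 → go right; 53 < 59 → go left. Place as left child of 59.
Insert 65: 65 < 83 → go left; 65 > 32 → go right; 65 > 59 → go right. Place as right child of 59.
Insert 49: 49 < 83 → go left; 49 > 32 → go right; 49 < 59 → go left; 49 < 53 → go left. Place as left child of 53.
Insert 38: 38 < 83 → go left; 38 > 32 → go right; 38 < 59 → go left; 38 < 53 → go left; 38 < 49 → go left. Place as left child of 49.
Insert 37: 37 < 83 → go left; 37 > 32 → go right; 37 < 59 → go left; 37 < 53 → go left; 37 < 49 → go left; 37 < 38 → go left. Place as left child of 38.
Insert 11: 11 < 83 → go left; 11 < 32 → go left; 11 < 24 → go left. Place as left child of 24.
Insert 69: 69 < 83 → go left; 69 > 32 → go right; 69 > 59 → go right; 69 > 65 → go right. Place as right child of 65.
Insert 30: 30 < 83 → go left; 30 < 32 → go left; 30 > 24 → go right. Place as right child of 24.
Insert 28: 28 < 83 → go left; 28 < 32 → go left; 28 > 24 → go right; 28 < 30 → go left. Place as left child of 30.
Insert 26: 26 < 83 → go left; 26 < 32 → go left; 26 > 24 → go right; 26 < 30 → go left; 26 < 28 → go left. Place as left child of 28.
Insert 36: 36 < 83 → go left; 36 > 32 → go right; 36 < 59 → go left; 36 < 53 → go left; 36 < 49 → go left; 36 < 38 → go left; 36 < 37 → go left. Place as left child of 37.
Insert 52: 52 < 83 → go left; 52 > 32 → go right; 52 < 59 → go left; 52 < 53 → go left; 52 > 49 → go right. Place as right child of 49.

The deepest node is 36 at depth 7.

7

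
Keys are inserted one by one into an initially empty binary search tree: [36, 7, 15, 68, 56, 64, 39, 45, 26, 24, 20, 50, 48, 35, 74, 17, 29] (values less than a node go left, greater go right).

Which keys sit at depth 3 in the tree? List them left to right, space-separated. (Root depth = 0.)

26 39 64

36: root
7: left child of 36 (depth 1)
15: right child of 7 (depth 2)
68: right child of 36 (depth 1)
56: left child of 68 (depth 2)
64: right child of 56 (depth 3)
39: left child of 56 (depth 3)
45: right child of 39 (depth 4)
26: right child of 15 (depth 3)
24: left child of 26 (depth 4)
20: left child of 24 (depth 5)
50: right child of 45 (depth 5)
48: left child of 50 (depth 6)
35: right child of 26 (depth 4)
74: right child of 68 (depth 2)
17: left child of 20 (depth 6)
29: left child of 35 (depth 5)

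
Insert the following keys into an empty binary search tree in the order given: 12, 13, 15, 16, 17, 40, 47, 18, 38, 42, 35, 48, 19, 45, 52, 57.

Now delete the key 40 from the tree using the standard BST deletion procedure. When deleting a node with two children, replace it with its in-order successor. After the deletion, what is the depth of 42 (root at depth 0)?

12: root
13: right child of 12 (depth 1)
15: right child of 13 (depth 2)
16: right child of 15 (depth 3)
17: right child of 16 (depth 4)
40: right child of 17 (depth 5)
47: right child of 40 (depth 6)
18: left child of 40 (depth 6)
38: right child of 18 (depth 7)
42: left child of 47 (depth 7)
35: left child of 38 (depth 8)
48: right child of 47 (depth 7)
19: left child of 35 (depth 9)
45: right child of 42 (depth 8)
52: right child of 48 (depth 8)
57: right child of 52 (depth 9)

Delete 40 (two children — replace with in-order successor).
After deletion, path to 42: 12 → 13 → 15 → 16 → 17 → 42.

5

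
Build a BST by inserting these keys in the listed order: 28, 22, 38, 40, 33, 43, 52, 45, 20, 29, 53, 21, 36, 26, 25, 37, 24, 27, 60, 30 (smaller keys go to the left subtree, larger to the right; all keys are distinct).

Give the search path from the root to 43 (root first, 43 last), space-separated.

28: root
22: left child of 28 (depth 1)
38: right child of 28 (depth 1)
40: right child of 38 (depth 2)
33: left child of 38 (depth 2)
43: right child of 40 (depth 3)
52: right child of 43 (depth 4)
45: left child of 52 (depth 5)
20: left child of 22 (depth 2)
29: left child of 33 (depth 3)
53: right child of 52 (depth 5)
21: right child of 20 (depth 3)
36: right child of 33 (depth 3)
26: right child of 22 (depth 2)
25: left child of 26 (depth 3)
37: right child of 36 (depth 4)
24: left child of 25 (depth 4)
27: right child of 26 (depth 3)
60: right child of 53 (depth 6)
30: right child of 29 (depth 4)

28 38 40 43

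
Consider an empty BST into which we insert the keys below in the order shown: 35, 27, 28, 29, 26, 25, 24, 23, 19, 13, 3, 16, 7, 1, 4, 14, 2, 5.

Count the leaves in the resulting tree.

4

Insert 35: tree is empty, so 35 becomes the root.
Insert 27: 27 < 35 → go left. Place as left child of 35.
Insert 28: 28 < 35 → go left; 28 > 27 → go right. Place as right child of 27.
Insert 29: 29 < 35 → go left; 29 > 27 → go right; 29 > 28 → go right. Place as right child of 28.
Insert 26: 26 < 35 → go left; 26 < 27 → go left. Place as left child of 27.
Insert 25: 25 < 35 → go left; 25 < 27 → go left; 25 < 26 → go left. Place as left child of 26.
Insert 24: 24 < 35 → go left; 24 < 27 → go left; 24 < 26 → go left; 24 < 25 → go left. Place as left child of 25.
Insert 23: 23 < 35 → go left; 23 < 27 → go left; 23 < 26 → go left; 23 < 25 → go left; 23 < 24 → go left. Place as left child of 24.
Insert 19: 19 < 35 → go left; 19 < 27 → go left; 19 < 26 → go left; 19 < 25 → go left; 19 < 24 → go left; 19 < 23 → go left. Place as left child of 23.
Insert 13: 13 < 35 → go left; 13 < 27 → go left; 13 < 26 → go left; 13 < 25 → go left; 13 < 24 → go left; 13 < 23 → go left; 13 < 19 → go left. Place as left child of 19.
Insert 3: 3 < 35 → go left; 3 < 27 → go left; 3 < 26 → go left; 3 < 25 → go left; 3 < 24 → go left; 3 < 23 → go left; 3 < 19 → go left; 3 < 13 → go left. Place as left child of 13.
Insert 16: 16 < 35 → go left; 16 < 27 → go left; 16 < 26 → go left; 16 < 25 → go left; 16 < 24 → go left; 16 < 23 → go left; 16 < 19 → go left; 16 > 13 → go right. Place as right child of 13.
Insert 7: 7 < 35 → go left; 7 < 27 → go left; 7 < 26 → go left; 7 < 25 → go left; 7 < 24 → go left; 7 < 23 → go left; 7 < 19 → go left; 7 < 13 → go left; 7 > 3 → go right. Place as right child of 3.
Insert 1: 1 < 35 → go left; 1 < 27 → go left; 1 < 26 → go left; 1 < 25 → go left; 1 < 24 → go left; 1 < 23 → go left; 1 < 19 → go left; 1 < 13 → go left; 1 < 3 → go left. Place as left child of 3.
Insert 4: 4 < 35 → go left; 4 < 27 → go left; 4 < 26 → go left; 4 < 25 → go left; 4 < 24 → go left; 4 < 23 → go left; 4 < 19 → go left; 4 < 13 → go left; 4 > 3 → go right; 4 < 7 → go left. Place as left child of 7.
Insert 14: 14 < 35 → go left; 14 < 27 → go left; 14 < 26 → go left; 14 < 25 → go left; 14 < 24 → go left; 14 < 23 → go left; 14 < 19 → go left; 14 > 13 → go right; 14 < 16 → go left. Place as left child of 16.
Insert 2: 2 < 35 → go left; 2 < 27 → go left; 2 < 26 → go left; 2 < 25 → go left; 2 < 24 → go left; 2 < 23 → go left; 2 < 19 → go left; 2 < 13 → go left; 2 < 3 → go left; 2 > 1 → go right. Place as right child of 1.
Insert 5: 5 < 35 → go left; 5 < 27 → go left; 5 < 26 → go left; 5 < 25 → go left; 5 < 24 → go left; 5 < 23 → go left; 5 < 19 → go left; 5 < 13 → go left; 5 > 3 → go right; 5 < 7 → go left; 5 > 4 → go right. Place as right child of 4.

Leaves: 2, 5, 14, 29 — 4 in total.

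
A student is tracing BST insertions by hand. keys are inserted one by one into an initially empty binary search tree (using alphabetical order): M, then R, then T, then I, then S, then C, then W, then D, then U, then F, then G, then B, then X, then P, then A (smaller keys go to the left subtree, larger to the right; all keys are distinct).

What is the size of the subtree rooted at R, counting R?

Resulting structure (node: left, right):
  M: L=I, R=R
  R: L=P, R=T
  T: L=S, R=W
  I: L=C, R=–
  S: L=–, R=–
  C: L=B, R=D
  W: L=U, R=X
  D: L=–, R=F
  U: L=–, R=–
  F: L=–, R=G
  G: L=–, R=–
  B: L=A, R=–
  X: L=–, R=–
  P: L=–, R=–
  A: L=–, R=–

Subtree rooted at R contains: R, P, T, S, W, U, X — 7 nodes.

7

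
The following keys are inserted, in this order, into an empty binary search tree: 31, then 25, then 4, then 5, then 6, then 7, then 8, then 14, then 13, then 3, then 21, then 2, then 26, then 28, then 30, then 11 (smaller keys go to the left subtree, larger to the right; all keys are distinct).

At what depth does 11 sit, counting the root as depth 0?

31: root
25: left child of 31 (depth 1)
4: left child of 25 (depth 2)
5: right child of 4 (depth 3)
6: right child of 5 (depth 4)
7: right child of 6 (depth 5)
8: right child of 7 (depth 6)
14: right child of 8 (depth 7)
13: left child of 14 (depth 8)
3: left child of 4 (depth 3)
21: right child of 14 (depth 8)
2: left child of 3 (depth 4)
26: right child of 25 (depth 2)
28: right child of 26 (depth 3)
30: right child of 28 (depth 4)
11: left child of 13 (depth 9)

Path to 11: 31 → 25 → 4 → 5 → 6 → 7 → 8 → 14 → 13 → 11, which is 9 edges.

9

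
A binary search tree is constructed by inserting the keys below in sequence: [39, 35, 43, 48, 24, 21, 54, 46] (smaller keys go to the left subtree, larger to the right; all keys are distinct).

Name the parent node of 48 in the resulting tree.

Insert 39: tree is empty, so 39 becomes the root.
Insert 35: 35 < 39 → go left. Place as left child of 39.
Insert 43: 43 > 39 → go right. Place as right child of 39.
Insert 48: 48 > 39 → go right; 48 > 43 → go right. Place as right child of 43.
Insert 24: 24 < 39 → go left; 24 < 35 → go left. Place as left child of 35.
Insert 21: 21 < 39 → go left; 21 < 35 → go left; 21 < 24 → go left. Place as left child of 24.
Insert 54: 54 > 39 → go right; 54 > 43 → go right; 54 > 48 → go right. Place as right child of 48.
Insert 46: 46 > 39 → go right; 46 > 43 → go right; 46 < 48 → go left. Place as left child of 48.

43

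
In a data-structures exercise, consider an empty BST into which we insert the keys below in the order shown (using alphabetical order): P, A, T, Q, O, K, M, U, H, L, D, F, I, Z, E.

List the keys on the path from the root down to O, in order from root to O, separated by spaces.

P: root
A: left child of P (depth 1)
T: right child of P (depth 1)
Q: left child of T (depth 2)
O: right child of A (depth 2)
K: left child of O (depth 3)
M: right child of K (depth 4)
U: right child of T (depth 2)
H: left child of K (depth 4)
L: left child of M (depth 5)
D: left child of H (depth 5)
F: right child of D (depth 6)
I: right child of H (depth 5)
Z: right child of U (depth 3)
E: left child of F (depth 7)

P A O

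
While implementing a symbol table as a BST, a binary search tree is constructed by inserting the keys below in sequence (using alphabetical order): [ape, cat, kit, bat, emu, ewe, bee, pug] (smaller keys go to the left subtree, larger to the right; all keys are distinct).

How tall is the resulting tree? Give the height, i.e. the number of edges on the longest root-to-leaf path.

4

ape: root
cat: right child of ape (depth 1)
kit: right child of cat (depth 2)
bat: left child of cat (depth 2)
emu: left child of kit (depth 3)
ewe: right child of emu (depth 4)
bee: right child of bat (depth 3)
pug: right child of kit (depth 3)

The deepest node is ewe at depth 4.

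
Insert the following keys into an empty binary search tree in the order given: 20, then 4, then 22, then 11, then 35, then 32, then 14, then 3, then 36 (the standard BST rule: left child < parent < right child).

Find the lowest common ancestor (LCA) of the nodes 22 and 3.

Insert 20: tree is empty, so 20 becomes the root.
Insert 4: 4 < 20 → go left. Place as left child of 20.
Insert 22: 22 > 20 → go right. Place as right child of 20.
Insert 11: 11 < 20 → go left; 11 > 4 → go right. Place as right child of 4.
Insert 35: 35 > 20 → go right; 35 > 22 → go right. Place as right child of 22.
Insert 32: 32 > 20 → go right; 32 > 22 → go right; 32 < 35 → go left. Place as left child of 35.
Insert 14: 14 < 20 → go left; 14 > 4 → go right; 14 > 11 → go right. Place as right child of 11.
Insert 3: 3 < 20 → go left; 3 < 4 → go left. Place as left child of 4.
Insert 36: 36 > 20 → go right; 36 > 22 → go right; 36 > 35 → go right. Place as right child of 35.

Path to 22: 20 → 22
Path to 3: 20 → 4 → 3
The paths share a prefix ending at 20, then split left and right.

20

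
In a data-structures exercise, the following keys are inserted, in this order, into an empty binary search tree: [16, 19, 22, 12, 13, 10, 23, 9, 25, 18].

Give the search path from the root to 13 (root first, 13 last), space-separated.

Insert 16: tree is empty, so 16 becomes the root.
Insert 19: 19 > 16 → go right. Place as right child of 16.
Insert 22: 22 > 16 → go right; 22 > 19 → go right. Place as right child of 19.
Insert 12: 12 < 16 → go left. Place as left child of 16.
Insert 13: 13 < 16 → go left; 13 > 12 → go right. Place as right child of 12.
Insert 10: 10 < 16 → go left; 10 < 12 → go left. Place as left child of 12.
Insert 23: 23 > 16 → go right; 23 > 19 → go right; 23 > 22 → go right. Place as right child of 22.
Insert 9: 9 < 16 → go left; 9 < 12 → go left; 9 < 10 → go left. Place as left child of 10.
Insert 25: 25 > 16 → go right; 25 > 19 → go right; 25 > 22 → go right; 25 > 23 → go right. Place as right child of 23.
Insert 18: 18 > 16 → go right; 18 < 19 → go left. Place as left child of 19.

16 12 13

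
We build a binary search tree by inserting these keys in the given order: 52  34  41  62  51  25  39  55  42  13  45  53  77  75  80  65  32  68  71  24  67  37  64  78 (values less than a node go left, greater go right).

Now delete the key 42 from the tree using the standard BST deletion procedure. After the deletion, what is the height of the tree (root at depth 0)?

6

Resulting structure (node: left, right):
  52: L=34, R=62
  34: L=25, R=41
  41: L=39, R=51
  62: L=55, R=77
  51: L=42, R=–
  25: L=13, R=32
  39: L=37, R=–
  55: L=53, R=–
  42: L=–, R=45
  13: L=–, R=24
  45: L=–, R=–
  53: L=–, R=–
  77: L=75, R=80
  75: L=65, R=–
  80: L=78, R=–
  65: L=64, R=68
  32: L=–, R=–
  68: L=67, R=71
  71: L=–, R=–
  24: L=–, R=–
  67: L=–, R=–
  37: L=–, R=–
  64: L=–, R=–
  78: L=–, R=–

Delete 42 (at most one child — splice it out).
After deletion, deepest node is 71 at depth 6.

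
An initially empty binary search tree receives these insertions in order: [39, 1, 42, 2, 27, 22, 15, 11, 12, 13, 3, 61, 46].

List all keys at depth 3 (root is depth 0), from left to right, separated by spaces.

Resulting structure (node: left, right):
  39: L=1, R=42
  1: L=–, R=2
  42: L=–, R=61
  2: L=–, R=27
  27: L=22, R=–
  22: L=15, R=–
  15: L=11, R=–
  11: L=3, R=12
  12: L=–, R=13
  13: L=–, R=–
  3: L=–, R=–
  61: L=46, R=–
  46: L=–, R=–

27 46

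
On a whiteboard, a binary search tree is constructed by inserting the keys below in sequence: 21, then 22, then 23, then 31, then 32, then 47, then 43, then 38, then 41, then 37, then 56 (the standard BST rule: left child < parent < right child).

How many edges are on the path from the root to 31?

Insert 21: tree is empty, so 21 becomes the root.
Insert 22: 22 > 21 → go right. Place as right child of 21.
Insert 23: 23 > 21 → go right; 23 > 22 → go right. Place as right child of 22.
Insert 31: 31 > 21 → go right; 31 > 22 → go right; 31 > 23 → go right. Place as right child of 23.
Insert 32: 32 > 21 → go right; 32 > 22 → go right; 32 > 23 → go right; 32 > 31 → go right. Place as right child of 31.
Insert 47: 47 > 21 → go right; 47 > 22 → go right; 47 > 23 → go right; 47 > 31 → go right; 47 > 32 → go right. Place as right child of 32.
Insert 43: 43 > 21 → go right; 43 > 22 → go right; 43 > 23 → go right; 43 > 31 → go right; 43 > 32 → go right; 43 < 47 → go left. Place as left child of 47.
Insert 38: 38 > 21 → go right; 38 > 22 → go right; 38 > 23 → go right; 38 > 31 → go right; 38 > 32 → go right; 38 < 47 → go left; 38 < 43 → go left. Place as left child of 43.
Insert 41: 41 > 21 → go right; 41 > 22 → go right; 41 > 23 → go right; 41 > 31 → go right; 41 > 32 → go right; 41 < 47 → go left; 41 < 43 → go left; 41 > 38 → go right. Place as right child of 38.
Insert 37: 37 > 21 → go right; 37 > 22 → go right; 37 > 23 → go right; 37 > 31 → go right; 37 > 32 → go right; 37 < 47 → go left; 37 < 43 → go left; 37 < 38 → go left. Place as left child of 38.
Insert 56: 56 > 21 → go right; 56 > 22 → go right; 56 > 23 → go right; 56 > 31 → go right; 56 > 32 → go right; 56 > 47 → go right. Place as right child of 47.

Path to 31: 21 → 22 → 23 → 31, which is 3 edges.

3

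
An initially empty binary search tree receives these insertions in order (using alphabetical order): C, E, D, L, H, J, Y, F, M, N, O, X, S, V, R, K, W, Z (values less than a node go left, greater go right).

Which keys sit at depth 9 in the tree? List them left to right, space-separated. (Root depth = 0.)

R V

C: root
E: right child of C (depth 1)
D: left child of E (depth 2)
L: right child of E (depth 2)
H: left child of L (depth 3)
J: right child of H (depth 4)
Y: right child of L (depth 3)
F: left child of H (depth 4)
M: left child of Y (depth 4)
N: right child of M (depth 5)
O: right child of N (depth 6)
X: right child of O (depth 7)
S: left child of X (depth 8)
V: right child of S (depth 9)
R: left child of S (depth 9)
K: right child of J (depth 5)
W: right child of V (depth 10)
Z: right child of Y (depth 4)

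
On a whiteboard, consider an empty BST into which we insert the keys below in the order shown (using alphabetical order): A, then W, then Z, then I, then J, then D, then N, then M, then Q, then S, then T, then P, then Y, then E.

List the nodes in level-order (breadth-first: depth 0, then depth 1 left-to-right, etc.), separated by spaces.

A W I Z D J Y E N M Q P S T

Resulting structure (node: left, right):
  A: L=–, R=W
  W: L=I, R=Z
  Z: L=Y, R=–
  I: L=D, R=J
  J: L=–, R=N
  D: L=–, R=E
  N: L=M, R=Q
  M: L=–, R=–
  Q: L=P, R=S
  S: L=–, R=T
  T: L=–, R=–
  P: L=–, R=–
  Y: L=–, R=–
  E: L=–, R=–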